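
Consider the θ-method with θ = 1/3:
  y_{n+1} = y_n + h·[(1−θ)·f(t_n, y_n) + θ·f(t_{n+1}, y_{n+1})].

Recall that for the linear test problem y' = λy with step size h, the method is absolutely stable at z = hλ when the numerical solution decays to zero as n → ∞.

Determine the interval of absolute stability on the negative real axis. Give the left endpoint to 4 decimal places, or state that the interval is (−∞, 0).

Set f=λy, z=hλ:
  y_{n+1} = y_n + z·[2/3·y_n + 1/3·y_{n+1}] ⇒ (1 − 1/3z)y_{n+1} = (1 + 2/3z)y_n
  ⇒ R(z) = (1 + 2/3z)/(1 − 1/3z).

Solve |R(x)|<1 on ℝ⁻.
x=-0.67: |R|=0.4523
R=−1: 1+2/3x = −1+1/3x ⇒ -1/3x=2 ⇒ x=2/(-1/3)=-6.0000
Confirm numerically:
  x=-4.520: |R|=0.80319 <1
  x=-3.695: |R|=0.65571 <1
  x=-3.313: |R|=0.57437 <1
  x=-2.459: |R|=0.35135 <1
  x=-6.570: |R|=1.05956 >1
  x=-6.503: |R|=1.05293 >1
So |R|<1 on (-6.0000, 0).

(-6.0000, 0).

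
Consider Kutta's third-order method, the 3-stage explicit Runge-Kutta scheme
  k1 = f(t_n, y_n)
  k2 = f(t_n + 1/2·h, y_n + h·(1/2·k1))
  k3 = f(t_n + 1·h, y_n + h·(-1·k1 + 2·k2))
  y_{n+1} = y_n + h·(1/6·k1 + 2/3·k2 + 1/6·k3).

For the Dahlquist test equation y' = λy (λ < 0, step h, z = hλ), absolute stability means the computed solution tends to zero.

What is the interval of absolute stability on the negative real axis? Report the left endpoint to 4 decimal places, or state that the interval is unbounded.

With y'=λy (z=hλ):
  order 3, 3-stage ⇒ R(z)=1+z+z^2/2+z^3/6
  (e.g. R(-0.66)=0.50988, |R|=0.50988)

Find x<0 with |R(x)|<1.
x=-0.66: |R|=0.5099
|R(-2.6)|=1.1493 |R(-1.75)|=0.1120 |R(-1.32)|=0.1679
Bisect:
  x_lo=-2.9975 |R|=1.9938  x_hi=-0.3435 |R|=0.7088
  mid=-1.67051 |R|=0.05216 →hi
  mid=-2.33402 |R|=0.72935 →hi
  mid=-2.66578 |R|=1.26993 →lo
  mid=-2.49990 |R|=0.97900 →hi
  mid=-2.58284 |R|=1.11902 →lo
  mid=-2.54137 |R|=1.04769 →lo
  mid=-2.52063 |R|=1.01302 →lo
  mid=-2.51027 |R|=0.99593 →hi
  mid=-2.51545 |R|=1.00445 →lo
  ...
  [-2.51286,-2.51270] ⇒ x*=-2.5127
So |R|<1 on (-2.5127, 0).

z∈(-2.5127,0).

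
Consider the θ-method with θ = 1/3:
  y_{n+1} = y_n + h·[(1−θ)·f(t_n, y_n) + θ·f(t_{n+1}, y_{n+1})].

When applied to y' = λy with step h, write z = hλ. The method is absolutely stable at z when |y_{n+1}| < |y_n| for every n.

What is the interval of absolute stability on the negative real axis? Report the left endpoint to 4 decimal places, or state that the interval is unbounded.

Set f=λy, z=hλ:
  y_{n+1} = y_n + z·[2/3·y_n + 1/3·y_{n+1}] ⇒ (1 − 1/3z)y_{n+1} = (1 + 2/3z)y_n
  ⇒ R(z) = (1 + 2/3z)/(1 − 1/3z).

Need |R(x)|<1, x<0.
x=-1.67: |R|=0.0728
R=−1: 1+2/3x = −1+1/3x ⇒ -1/3x=2 ⇒ x=2/(-1/3)=-6.0000
Confirm numerically:
  x=-5.756: |R|=0.97213 <1
  x=-3.651: |R|=0.64682 <1
  x=-2.875: |R|=0.46809 <1
  x=-2.823: |R|=0.45440 <1
  x=-6.397: |R|=1.04225 >1
  x=-6.038: |R|=1.00420 >1
Interval (-6.0000, 0).

z∈(-6.0000,0).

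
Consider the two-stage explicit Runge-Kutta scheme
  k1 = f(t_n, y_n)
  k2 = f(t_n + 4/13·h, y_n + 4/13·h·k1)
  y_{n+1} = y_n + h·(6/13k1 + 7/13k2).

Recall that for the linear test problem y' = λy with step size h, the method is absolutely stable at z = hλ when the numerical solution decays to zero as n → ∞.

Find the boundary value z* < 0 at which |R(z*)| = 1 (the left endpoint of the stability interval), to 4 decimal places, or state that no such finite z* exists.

On y'=λy, z=hλ:
  k1=λy_n ⇒ h·k1=z·y_n;  k2=λ(1+4/13z)y_n ⇒ h·k2=z(1+4/13z)y_n
  y_{n+1}/y_n = 1 + 6/13z + 7/13z(1+4/13z) = 1 + z + 28/169z²
  R(z) = 1 + z + 28/169z².

Solve |R(x)|<1 on ℝ⁻.
x=-1.78: |R|=0.2551
R=1: x+28/169x²=0 ⇒ x=−169/28=-6.0357; min R=1−1/(4·28/169)=-0.5089>−1
Confirm numerically:
  x=-5.497: |R|=0.50937 <1
  x=-5.363: |R|=0.40226 <1
  x=-4.668: |R|=0.05779 <1
  x=-2.708: |R|=0.49302 <1
  x=-6.446: |R|=1.43818 >1
  x=-6.132: |R|=1.09782 >1
So |R|<1 on (-6.0357, 0).

z* = -6.0357.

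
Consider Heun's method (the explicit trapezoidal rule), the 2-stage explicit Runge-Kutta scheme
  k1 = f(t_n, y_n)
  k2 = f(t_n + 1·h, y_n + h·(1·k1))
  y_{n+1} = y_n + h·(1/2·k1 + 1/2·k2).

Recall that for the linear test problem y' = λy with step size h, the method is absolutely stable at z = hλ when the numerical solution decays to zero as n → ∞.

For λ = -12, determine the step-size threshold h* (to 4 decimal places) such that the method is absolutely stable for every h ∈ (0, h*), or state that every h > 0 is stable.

(-2.0000,0); λ=-12 ⇒ h* = 0.1667.

Set f=λy, z=hλ:
  order 2, 2-stage ⇒ R(z)=1+z+z^2/2
  (e.g. R(-1.29)=0.54205, |R|=0.54205)

Solve |R(x)|<1 on ℝ⁻.
x=-1.29: |R|=0.5421
|R(-1.7)|=0.7450 |R(-1.07)|=0.5025 |R(-1)|=0.5000
Bisect:
  x_lo=-2.7319 |R|=1.9997  x_hi=-0.0991 |R|=0.9058
  mid=-1.41549 |R|=0.58632 →hi
  mid=-2.07367 |R|=1.07639 →lo
  mid=-1.74458 |R|=0.77720 →hi
  mid=-1.90913 |R|=0.91326 →hi
  mid=-1.99140 |R|=0.99144 →hi
  mid=-2.03254 |R|=1.03307 →lo
  mid=-2.01197 |R|=1.01204 →lo
  mid=-2.00168 |R|=1.00169 →lo
  mid=-1.99654 |R|=0.99655 →hi
  ...
  [-2.00008,-1.99992] ⇒ x*=-2.0000
Stable set (-2.0000, 0).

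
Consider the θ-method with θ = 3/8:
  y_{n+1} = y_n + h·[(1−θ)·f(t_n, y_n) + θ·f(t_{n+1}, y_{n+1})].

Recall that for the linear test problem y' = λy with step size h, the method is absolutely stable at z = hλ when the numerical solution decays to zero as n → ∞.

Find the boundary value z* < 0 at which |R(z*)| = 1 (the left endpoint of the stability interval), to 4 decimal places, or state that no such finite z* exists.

Test eqn y'=λy, z=hλ:
  y_{n+1} = y_n + z·[5/8·y_n + 3/8·y_{n+1}] ⇒ (1 − 3/8z)y_{n+1} = (1 + 5/8z)y_n
  R(z) = (1 + 5/8z)/(1 − 3/8z).

Boundary: |R(x)|=1, x<0.
x=-0.98: |R|=0.2834
R=−1: 1+5/8x = −1+3/8x ⇒ -1/4x=2 ⇒ x=2/(-1/4)=-8.0000
Confirm numerically:
  x=-6.322: |R|=0.87555 <1
  x=-6.274: |R|=0.87130 <1
  x=-5.411: |R|=0.78632 <1
  x=-8.473: |R|=1.02831 >1
  x=-8.250: |R|=1.01527 >1
  x=-8.043: |R|=1.00268 >1
Interval (-8.0000, 0).

left endpoint -8.0000.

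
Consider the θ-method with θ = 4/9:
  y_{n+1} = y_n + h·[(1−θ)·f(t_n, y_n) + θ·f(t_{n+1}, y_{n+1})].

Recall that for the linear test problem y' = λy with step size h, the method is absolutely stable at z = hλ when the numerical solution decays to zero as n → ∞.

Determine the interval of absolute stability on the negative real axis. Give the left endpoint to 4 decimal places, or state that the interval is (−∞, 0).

(-18.0000, 0).

With y'=λy (z=hλ):
  y_{n+1} = y_n + z·[5/9·y_n + 4/9·y_{n+1}] ⇒ (1 − 4/9z)y_{n+1} = (1 + 5/9z)y_n
  so R(z) = (1 + 5/9z)/(1 − 4/9z).

Solve |R(x)|<1 on ℝ⁻.
x=-0.38: |R|=0.6749
R=−1: 1+5/9x = −1+4/9x ⇒ -1/9x=2 ⇒ x=2/(-1/9)=-18.0000
Confirm numerically:
  x=-12.344: |R|=0.90311 <1
  x=-9.185: |R|=0.80728 <1
  x=-8.028: |R|=0.75744 <1
  x=-18.452: |R|=1.00546 >1
  x=-18.295: |R|=1.00359 >1
So |R|<1 on (-18.0000, 0).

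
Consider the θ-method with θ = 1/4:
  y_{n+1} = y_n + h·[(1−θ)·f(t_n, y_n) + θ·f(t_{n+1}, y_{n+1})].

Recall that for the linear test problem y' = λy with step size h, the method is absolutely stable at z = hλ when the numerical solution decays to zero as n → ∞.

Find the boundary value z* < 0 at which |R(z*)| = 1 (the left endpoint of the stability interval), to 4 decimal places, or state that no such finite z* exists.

With y'=λy (z=hλ):
  y_{n+1} = y_n + z·[3/4·y_n + 1/4·y_{n+1}] ⇒ (1 − 1/4z)y_{n+1} = (1 + 3/4z)y_n
  R(z) = (1 + 3/4z)/(1 − 1/4z).

Boundary: |R(x)|=1, x<0.
x=-1.08: |R|=0.1496
R=−1: 1+3/4x = −1+1/4x ⇒ -1/2x=2 ⇒ x=2/(-1/2)=-4.0000
Confirm numerically:
  x=-3.698: |R|=0.92154 <1
  x=-3.661: |R|=0.91150 <1
  x=-2.577: |R|=0.56728 <1
  x=-4.416: |R|=1.09886 >1
  x=-4.382: |R|=1.09115 >1
Stable set (-4.0000, 0).

left endpoint -4.0000.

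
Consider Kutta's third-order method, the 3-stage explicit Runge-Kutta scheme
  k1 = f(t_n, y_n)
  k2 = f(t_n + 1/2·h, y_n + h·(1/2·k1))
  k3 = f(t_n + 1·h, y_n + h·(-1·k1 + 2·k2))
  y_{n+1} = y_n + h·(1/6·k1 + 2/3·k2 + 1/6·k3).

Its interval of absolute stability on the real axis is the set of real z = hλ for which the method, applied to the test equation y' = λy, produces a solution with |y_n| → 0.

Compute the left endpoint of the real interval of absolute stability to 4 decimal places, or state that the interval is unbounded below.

left endpoint -2.5127.

Test eqn y'=λy, z=hλ:
  order 3, 3-stage ⇒ R(z)=1+z+z^2/2+z^3/6
  (e.g. R(-1.11)=0.27811, |R|=0.27811)

Find x<0 with |R(x)|<1.
x=-1.11: |R|=0.2781
|R(-1.28)|=0.1897 |R(-1.19)|=0.2372 |R(-0.53)|=0.5856
Bisect:
  x_lo=-2.9797 |R|=1.9498  x_hi=-0.3622 |R|=0.6955
  mid=-1.67098 |R|=0.05251 →hi
  mid=-2.32536 |R|=0.71737 →hi
  mid=-2.65255 |R|=1.24511 →lo
  mid=-2.48896 |R|=0.96132 →hi
  mid=-2.57076 |R|=1.09796 →lo
  mid=-2.52986 |R|=1.02836 →lo
  mid=-2.50941 |R|=0.99452 →hi
  mid=-2.51963 |R|=1.01136 →lo
  mid=-2.51452 |R|=1.00292 →lo
  ...
  [-2.51276,-2.51260] ⇒ x*=-2.5127
Stable set (-2.5127, 0).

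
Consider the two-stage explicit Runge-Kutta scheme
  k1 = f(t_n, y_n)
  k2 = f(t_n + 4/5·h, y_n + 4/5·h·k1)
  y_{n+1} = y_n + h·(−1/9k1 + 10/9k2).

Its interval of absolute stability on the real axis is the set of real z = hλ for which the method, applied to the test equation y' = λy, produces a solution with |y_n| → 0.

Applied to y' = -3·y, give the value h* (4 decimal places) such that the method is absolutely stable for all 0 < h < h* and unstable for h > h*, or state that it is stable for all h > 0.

On y'=λy, z=hλ:
  k1=λy_n ⇒ h·k1=z·y_n;  k2=λ(1+4/5z)y_n ⇒ h·k2=z(1+4/5z)y_n
  y_{n+1}/y_n = 1 − 1/9z + 10/9z(1+4/5z) = 1 + z + 8/9z²
  Hence R(z) = 1 + z + 8/9z².

Find x<0 with |R(x)|<1.
x=-0.81: |R|=0.7732
R=1: x+8/9x²=0 ⇒ x=−9/8=-1.1250; min R=1−1/(4·8/9)=0.7188>−1
Confirm numerically:
  x=-1.069: |R|=0.94679 <1
  x=-0.984: |R|=0.87667 <1
  x=-0.771: |R|=0.75739 <1
  x=-1.355: |R|=1.27702 >1
  x=-1.322: |R|=1.23150 >1
So |R|<1 on (-1.1250, 0).

(-1.1250,0); λ=-3 ⇒ h* = (9/8)/3 = 0.3750.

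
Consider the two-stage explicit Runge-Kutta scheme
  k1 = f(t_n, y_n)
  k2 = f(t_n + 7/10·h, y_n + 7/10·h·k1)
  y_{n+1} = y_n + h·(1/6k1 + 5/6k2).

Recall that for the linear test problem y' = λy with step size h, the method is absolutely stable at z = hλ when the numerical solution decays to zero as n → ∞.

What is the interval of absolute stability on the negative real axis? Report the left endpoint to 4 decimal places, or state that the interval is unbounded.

With y'=λy (z=hλ):
  k1=λy_n ⇒ h·k1=z·y_n;  k2=λ(1+7/10z)y_n ⇒ h·k2=z(1+7/10z)y_n
  y_{n+1}/y_n = 1 + 1/6z + 5/6z(1+7/10z) = 1 + z + 7/12z²
  so R(z) = 1 + z + 7/12z².

Need |R(x)|<1, x<0.
x=-1.51: |R|=0.8201
R=1: x+7/12x²=0 ⇒ x=−12/7=-1.7143; min R=1−1/(4·7/12)=0.5714>−1
Confirm numerically:
  x=-1.549: |R|=0.85065 <1
  x=-1.482: |R|=0.79919 <1
  x=-1.198: |R|=0.63920 <1
  x=-1.973: |R|=1.29776 >1
  x=-1.963: |R|=1.28480 >1
So |R|<1 on (-1.7143, 0).

z∈(-1.7143,0).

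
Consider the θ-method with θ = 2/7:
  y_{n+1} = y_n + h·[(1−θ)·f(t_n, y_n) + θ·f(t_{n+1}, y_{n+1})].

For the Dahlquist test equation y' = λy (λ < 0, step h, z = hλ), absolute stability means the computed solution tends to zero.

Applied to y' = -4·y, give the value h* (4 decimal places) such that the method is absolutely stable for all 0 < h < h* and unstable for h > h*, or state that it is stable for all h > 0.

Test eqn y'=λy, z=hλ:
  y_{n+1} = y_n + z·[5/7·y_n + 2/7·y_{n+1}] ⇒ (1 − 2/7z)y_{n+1} = (1 + 5/7z)y_n
  so R(z) = (1 + 5/7z)/(1 − 2/7z).

Find x<0 with |R(x)|<1.
x=-1.52: |R|=0.0598
R=−1: 1+5/7x = −1+2/7x ⇒ -3/7x=2 ⇒ x=2/(-3/7)=-4.6667
Confirm numerically:
  x=-4.593: |R|=0.98635 <1
  x=-4.084: |R|=0.88476 <1
  x=-3.820: |R|=0.82650 <1
  x=-2.792: |R|=0.55308 <1
  x=-4.976: |R|=1.05474 >1
  x=-4.956: |R|=1.05132 >1
  x=-4.743: |R|=1.01389 >1
Interval (-4.6667, 0).

(-4.6667,0); λ=-4 ⇒ h* = (14/3)/4 = 1.1667.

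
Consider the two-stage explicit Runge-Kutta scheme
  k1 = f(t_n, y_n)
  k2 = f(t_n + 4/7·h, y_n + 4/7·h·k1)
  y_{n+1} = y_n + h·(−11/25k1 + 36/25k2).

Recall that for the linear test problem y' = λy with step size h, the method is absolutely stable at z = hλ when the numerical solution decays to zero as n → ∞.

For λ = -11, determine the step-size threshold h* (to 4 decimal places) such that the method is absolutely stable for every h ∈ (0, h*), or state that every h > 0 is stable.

With y'=λy (z=hλ):
  k1=λy_n ⇒ h·k1=z·y_n;  k2=λ(1+4/7z)y_n ⇒ h·k2=z(1+4/7z)y_n
  y_{n+1}/y_n = 1 − 11/25z + 36/25z(1+4/7z) = 1 + z + 144/175z²
  R(z) = 1 + z + 144/175z².

Need |R(x)|<1, x<0.
x=-0.84: |R|=0.7406
R=1: x+144/175x²=0 ⇒ x=−175/144=-1.2153; min R=1−1/(4·144/175)=0.6962>−1
Confirm numerically:
  x=-0.852: |R|=0.74532 <1
  x=-0.791: |R|=0.72385 <1
  x=-0.692: |R|=0.70204 <1
  x=-1.761: |R|=1.79078 >1
  x=-1.646: |R|=1.58338 >1
  x=-1.270: |R|=1.05719 >1
Stable set (-1.2153, 0).

(-1.2153,0); λ=-11 ⇒ h* = (175/144)/11 = 0.1105.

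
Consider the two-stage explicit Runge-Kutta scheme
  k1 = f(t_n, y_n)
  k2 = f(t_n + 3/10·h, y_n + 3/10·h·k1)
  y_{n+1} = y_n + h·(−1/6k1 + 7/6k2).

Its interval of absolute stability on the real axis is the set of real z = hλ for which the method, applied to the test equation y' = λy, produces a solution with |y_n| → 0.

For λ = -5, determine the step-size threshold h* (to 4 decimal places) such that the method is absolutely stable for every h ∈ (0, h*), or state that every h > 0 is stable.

(-2.8571,0); λ=-5 ⇒ h* = (20/7)/5 = 0.5714.

Set f=λy, z=hλ:
  k1=λy_n ⇒ h·k1=z·y_n;  k2=λ(1+3/10z)y_n ⇒ h·k2=z(1+3/10z)y_n
  y_{n+1}/y_n = 1 − 1/6z + 7/6z(1+3/10z) = 1 + z + 7/20z²
  so R(z) = 1 + z + 7/20z².

Boundary: |R(x)|=1, x<0.
x=-0.68: |R|=0.4818
R=1: x+7/20x²=0 ⇒ x=−20/7=-2.8571; min R=1−1/(4·7/20)=0.2857>−1
Confirm numerically:
  x=-2.171: |R|=0.47863 <1
  x=-1.498: |R|=0.28740 <1
  x=-1.259: |R|=0.29578 <1
  x=-3.110: |R|=1.27523 >1
  x=-2.949: |R|=1.09481 >1
Interval (-2.8571, 0).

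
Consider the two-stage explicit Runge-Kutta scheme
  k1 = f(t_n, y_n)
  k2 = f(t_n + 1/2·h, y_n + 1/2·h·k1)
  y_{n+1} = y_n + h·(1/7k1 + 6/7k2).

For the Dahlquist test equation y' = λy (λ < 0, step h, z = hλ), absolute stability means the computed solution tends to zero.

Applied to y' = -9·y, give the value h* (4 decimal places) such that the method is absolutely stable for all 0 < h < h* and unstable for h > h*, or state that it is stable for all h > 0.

(-2.3333,0); λ=-9 ⇒ h* = (7/3)/9 = 0.2593.

Set f=λy, z=hλ:
  k1=λy_n ⇒ h·k1=z·y_n;  k2=λ(1+1/2z)y_n ⇒ h·k2=z(1+1/2z)y_n
  y_{n+1}/y_n = 1 + 1/7z + 6/7z(1+1/2z) = 1 + z + 3/7z²
  Hence R(z) = 1 + z + 3/7z².

Boundary: |R(x)|=1, x<0.
x=-0.88: |R|=0.4519
R=1: x+3/7x²=0 ⇒ x=−7/3=-2.3333; min R=1−1/(4·3/7)=0.4167>−1
Confirm numerically:
  x=-2.290: |R|=0.95747 <1
  x=-2.134: |R|=0.81770 <1
  x=-1.120: |R|=0.41760 <1
  x=-2.882: |R|=1.67768 >1
  x=-2.664: |R|=1.37753 >1
  x=-2.486: |R|=1.16266 >1
So |R|<1 on (-2.3333, 0).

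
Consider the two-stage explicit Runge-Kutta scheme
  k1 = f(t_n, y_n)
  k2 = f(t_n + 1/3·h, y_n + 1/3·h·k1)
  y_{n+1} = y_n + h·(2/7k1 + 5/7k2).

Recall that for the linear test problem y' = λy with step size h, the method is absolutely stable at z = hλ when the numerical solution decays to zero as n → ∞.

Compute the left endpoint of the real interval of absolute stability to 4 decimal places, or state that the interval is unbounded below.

left endpoint -4.2000.

Set f=λy, z=hλ:
  k1=λy_n ⇒ h·k1=z·y_n;  k2=λ(1+1/3z)y_n ⇒ h·k2=z(1+1/3z)y_n
  y_{n+1}/y_n = 1 + 2/7z + 5/7z(1+1/3z) = 1 + z + 5/21z²
  R(z) = 1 + z + 5/21z².

Need |R(x)|<1, x<0.
x=-0.75: |R|=0.3839
R=1: x+5/21x²=0 ⇒ x=−21/5=-4.2000; min R=1−1/(4·5/21)=-0.0500>−1
Confirm numerically:
  x=-3.760: |R|=0.60610 <1
  x=-3.484: |R|=0.40606 <1
  x=-2.407: |R|=0.02756 <1
  x=-1.891: |R|=0.03960 <1
  x=-4.760: |R|=1.63467 >1
  x=-4.662: |R|=1.51282 >1
  x=-4.325: |R|=1.12872 >1
Stable set (-4.2000, 0).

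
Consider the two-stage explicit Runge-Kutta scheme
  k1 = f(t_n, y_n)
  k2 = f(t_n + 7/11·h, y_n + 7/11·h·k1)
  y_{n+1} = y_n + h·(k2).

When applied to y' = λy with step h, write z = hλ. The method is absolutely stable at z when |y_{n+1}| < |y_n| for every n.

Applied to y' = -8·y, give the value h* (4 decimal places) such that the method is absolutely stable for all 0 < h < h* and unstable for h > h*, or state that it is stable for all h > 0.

(-1.5714,0); λ=-8 ⇒ h* = (11/7)/8 = 0.1964.

Test eqn y'=λy, z=hλ:
  k1=λy_n ⇒ h·k1=z·y_n;  k2=λ(1+7/11z)y_n ⇒ h·k2=z(1+7/11z)y_n
  y_{n+1}/y_n = 1 + z(1+7/11z) = 1 + z + 7/11z²
  R(z) = 1 + z + 7/11z².

Need |R(x)|<1, x<0.
x=-0.45: |R|=0.6789
R=1: x+7/11x²=0 ⇒ x=−11/7=-1.5714; min R=1−1/(4·7/11)=0.6071>−1
Confirm numerically:
  x=-1.114: |R|=0.67572 <1
  x=-1.098: |R|=0.66920 <1
  x=-1.044: |R|=0.64960 <1
  x=-2.031: |R|=1.59398 >1
  x=-1.786: |R|=1.24387 >1
  x=-1.629: |R|=1.05968 >1
So |R|<1 on (-1.5714, 0).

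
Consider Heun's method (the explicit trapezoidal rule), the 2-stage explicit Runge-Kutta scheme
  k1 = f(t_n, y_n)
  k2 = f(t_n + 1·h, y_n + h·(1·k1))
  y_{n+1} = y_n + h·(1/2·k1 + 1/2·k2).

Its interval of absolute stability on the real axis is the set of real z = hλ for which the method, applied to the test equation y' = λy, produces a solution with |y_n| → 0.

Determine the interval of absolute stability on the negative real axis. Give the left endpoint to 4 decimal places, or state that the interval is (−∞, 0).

With y'=λy (z=hλ):
  order 2, 2-stage ⇒ R(z)=1+z+z^2/2
  (e.g. R(-0.36)=0.70480, |R|=0.70480)

Boundary: |R(x)|=1, x<0.
x=-0.36: |R|=0.7048
|R(-2.31)|=1.3580 |R(-2.28)|=1.3192 |R(-1.61)|=0.6861
Bisect:
  x_lo=-2.6012 |R|=1.7819  x_hi=-0.1909 |R|=0.8273
  mid=-1.39604 |R|=0.57842 →hi
  mid=-1.99862 |R|=0.99862 →hi
  mid=-2.29991 |R|=1.34488 →lo
  mid=-2.14926 |R|=1.16040 →lo
  mid=-2.07394 |R|=1.07668 →lo
  mid=-2.03628 |R|=1.03694 →lo
  mid=-2.01745 |R|=1.01760 →lo
  mid=-2.00803 |R|=1.00807 →lo
  ...
  [-2.00009,-1.99994] ⇒ x*=-2.0000
Interval (-2.0000, 0).

(-2.0000, 0).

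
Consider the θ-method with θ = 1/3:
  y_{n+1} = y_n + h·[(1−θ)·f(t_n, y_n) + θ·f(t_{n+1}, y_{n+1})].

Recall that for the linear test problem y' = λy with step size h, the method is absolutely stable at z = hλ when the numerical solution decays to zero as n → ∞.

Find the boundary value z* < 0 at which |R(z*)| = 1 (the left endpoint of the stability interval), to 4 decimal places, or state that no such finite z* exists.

Set f=λy, z=hλ:
  y_{n+1} = y_n + z·[2/3·y_n + 1/3·y_{n+1}] ⇒ (1 − 1/3z)y_{n+1} = (1 + 2/3z)y_n
  ⇒ R(z) = (1 + 2/3z)/(1 − 1/3z).

Boundary: |R(x)|=1, x<0.
x=-1.54: |R|=0.0176
R=−1: 1+2/3x = −1+1/3x ⇒ -1/3x=2 ⇒ x=2/(-1/3)=-6.0000
Confirm numerically:
  x=-5.278: |R|=0.91278 <1
  x=-3.722: |R|=0.66111 <1
  x=-2.911: |R|=0.47741 <1
  x=-6.489: |R|=1.05153 >1
  x=-6.465: |R|=1.04913 >1
  x=-6.368: |R|=1.03928 >1
So |R|<1 on (-6.0000, 0).

left endpoint -6.0000.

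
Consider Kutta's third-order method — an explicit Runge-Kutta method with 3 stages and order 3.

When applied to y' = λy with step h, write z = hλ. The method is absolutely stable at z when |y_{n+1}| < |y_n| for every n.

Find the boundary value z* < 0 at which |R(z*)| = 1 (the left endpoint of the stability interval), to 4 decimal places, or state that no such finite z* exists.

left endpoint -2.5127.

Set f=λy, z=hλ:
  order 3, 3-stage ⇒ R(z)=1+z+z^2/2+z^3/6
  (e.g. R(-1.56)=0.02406, |R|=0.02406)

Solve |R(x)|<1 on ℝ⁻.
x=-1.56: |R|=0.0241
|R(-2.79)|=1.5176 |R(-2.51)|=0.9955 |R(-1.04)|=0.3133
Bisect:
  x_lo=-3.0906 |R|=2.2347  x_hi=-0.3128 |R|=0.7310
  mid=-1.70169 |R|=0.07509 →hi
  mid=-2.39613 |R|=0.81828 →hi
  mid=-2.74334 |R|=1.42141 →lo
  mid=-2.56973 |R|=1.09619 →lo
  mid=-2.48293 |R|=0.95164 →hi
  mid=-2.52633 |R|=1.02248 →lo
  mid=-2.50463 |R|=0.98671 →hi
  mid=-2.51548 |R|=1.00450 →lo
  ...
  [-2.51277,-2.51260] ⇒ x*=-2.5127
So |R|<1 on (-2.5127, 0).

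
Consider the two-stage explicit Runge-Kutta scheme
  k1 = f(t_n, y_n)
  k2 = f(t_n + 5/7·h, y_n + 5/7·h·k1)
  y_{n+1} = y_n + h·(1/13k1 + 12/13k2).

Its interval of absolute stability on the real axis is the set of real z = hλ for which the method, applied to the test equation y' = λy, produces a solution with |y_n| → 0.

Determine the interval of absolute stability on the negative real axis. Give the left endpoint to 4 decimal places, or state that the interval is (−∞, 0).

On y'=λy, z=hλ:
  k1=λy_n ⇒ h·k1=z·y_n;  k2=λ(1+5/7z)y_n ⇒ h·k2=z(1+5/7z)y_n
  y_{n+1}/y_n = 1 + 1/13z + 12/13z(1+5/7z) = 1 + z + 60/91z²
  R(z) = 1 + z + 60/91z².

Find x<0 with |R(x)|<1.
x=-1.27: |R|=0.7935
R=1: x+60/91x²=0 ⇒ x=−91/60=-1.5167; min R=1−1/(4·60/91)=0.6208>−1
Confirm numerically:
  x=-1.468: |R|=0.95289 <1
  x=-1.304: |R|=0.81715 <1
  x=-0.640: |R|=0.63007 <1
  x=-2.007: |R|=1.64886 >1
  x=-1.708: |R|=1.21547 >1
So |R|<1 on (-1.5167, 0).

(-1.5167, 0).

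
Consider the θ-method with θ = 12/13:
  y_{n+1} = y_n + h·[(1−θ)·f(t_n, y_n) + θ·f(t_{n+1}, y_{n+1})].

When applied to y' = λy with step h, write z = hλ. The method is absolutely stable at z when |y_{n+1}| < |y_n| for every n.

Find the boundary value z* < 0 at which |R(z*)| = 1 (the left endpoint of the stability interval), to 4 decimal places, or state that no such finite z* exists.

With y'=λy (z=hλ):
  y_{n+1} = y_n + z·[1/13·y_n + 12/13·y_{n+1}] ⇒ (1 − 12/13z)y_{n+1} = (1 + 1/13z)y_n
  ⇒ R(z) = (1 + 1/13z)/(1 − 12/13z).

Boundary: |R(x)|=1, x<0.
x=-0.54: |R|=0.6396
x=-2: |R|=0.2973
x=-10: |R|=0.0226
x=-100: |R|=0.0717
θ=12/13≥1/2 ⇒ |1+1/13x|<|1−12/13x| ∀x<0 ⇒ stable on all of ℝ⁻.

(−∞, 0) — no finite endpoint.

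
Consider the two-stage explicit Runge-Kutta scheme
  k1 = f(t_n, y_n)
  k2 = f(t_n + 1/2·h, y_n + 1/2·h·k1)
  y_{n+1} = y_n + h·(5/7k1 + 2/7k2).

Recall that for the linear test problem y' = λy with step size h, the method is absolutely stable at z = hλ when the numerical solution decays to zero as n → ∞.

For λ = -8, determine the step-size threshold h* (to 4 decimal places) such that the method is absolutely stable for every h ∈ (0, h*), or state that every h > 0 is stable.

On y'=λy, z=hλ:
  k1=λy_n ⇒ h·k1=z·y_n;  k2=λ(1+1/2z)y_n ⇒ h·k2=z(1+1/2z)y_n
  y_{n+1}/y_n = 1 + 5/7z + 2/7z(1+1/2z) = 1 + z + 1/7z²
  ⇒ R(z) = 1 + z + 1/7z².

Need |R(x)|<1, x<0.
x=-0.61: |R|=0.4432
R=1: x+1/7x²=0 ⇒ x=−7=-7.0000; min R=1−1/(4·1/7)=-0.7500>−1
Confirm numerically:
  x=-6.332: |R|=0.39575 <1
  x=-5.581: |R|=0.13135 <1
  x=-4.485: |R|=0.61140 <1
  x=-3.403: |R|=0.74866 <1
  x=-7.526: |R|=1.56553 >1
  x=-7.403: |R|=1.42620 >1
  x=-7.079: |R|=1.07989 >1
Interval (-7.0000, 0).

(-7.0000,0); λ=-8 ⇒ h* = (7)/8 = 0.8750.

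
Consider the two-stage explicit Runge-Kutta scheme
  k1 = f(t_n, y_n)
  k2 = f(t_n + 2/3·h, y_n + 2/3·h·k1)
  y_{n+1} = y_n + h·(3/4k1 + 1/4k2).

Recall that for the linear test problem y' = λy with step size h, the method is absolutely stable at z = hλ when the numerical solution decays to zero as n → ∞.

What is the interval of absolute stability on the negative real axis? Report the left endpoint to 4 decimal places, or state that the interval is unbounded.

Test eqn y'=λy, z=hλ:
  k1=λy_n ⇒ h·k1=z·y_n;  k2=λ(1+2/3z)y_n ⇒ h·k2=z(1+2/3z)y_n
  y_{n+1}/y_n = 1 + 3/4z + 1/4z(1+2/3z) = 1 + z + 1/6z²
  so R(z) = 1 + z + 1/6z².

Find x<0 with |R(x)|<1.
x=-1.62: |R|=0.1826
R=1: x+1/6x²=0 ⇒ x=−6=-6.0000; min R=1−1/(4·1/6)=-0.5000>−1
Confirm numerically:
  x=-5.962: |R|=0.96224 <1
  x=-4.279: |R|=0.22736 <1
  x=-4.106: |R|=0.29613 <1
  x=-3.070: |R|=0.49918 <1
  x=-6.531: |R|=1.57799 >1
  x=-6.323: |R|=1.34039 >1
So |R|<1 on (-6.0000, 0).

z∈(-6.0000,0).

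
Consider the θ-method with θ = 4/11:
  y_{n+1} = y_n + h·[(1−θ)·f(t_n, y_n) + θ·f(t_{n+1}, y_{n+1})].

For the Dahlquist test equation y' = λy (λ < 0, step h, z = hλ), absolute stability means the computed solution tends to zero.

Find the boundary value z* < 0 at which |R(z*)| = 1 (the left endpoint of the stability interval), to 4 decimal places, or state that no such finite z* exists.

left endpoint -7.3333.

Set f=λy, z=hλ:
  y_{n+1} = y_n + z·[7/11·y_n + 4/11·y_{n+1}] ⇒ (1 − 4/11z)y_{n+1} = (1 + 7/11z)y_n
  R(z) = (1 + 7/11z)/(1 − 4/11z).

Find x<0 with |R(x)|<1.
x=-1.26: |R|=0.1359
R=−1: 1+7/11x = −1+4/11x ⇒ -3/11x=2 ⇒ x=2/(-3/11)=-7.3333
Confirm numerically:
  x=-4.925: |R|=0.76466 <1
  x=-4.781: |R|=0.74582 <1
  x=-4.138: |R|=0.65208 <1
  x=-7.824: |R|=1.03480 >1
  x=-7.419: |R|=1.00632 >1
Stable set (-7.3333, 0).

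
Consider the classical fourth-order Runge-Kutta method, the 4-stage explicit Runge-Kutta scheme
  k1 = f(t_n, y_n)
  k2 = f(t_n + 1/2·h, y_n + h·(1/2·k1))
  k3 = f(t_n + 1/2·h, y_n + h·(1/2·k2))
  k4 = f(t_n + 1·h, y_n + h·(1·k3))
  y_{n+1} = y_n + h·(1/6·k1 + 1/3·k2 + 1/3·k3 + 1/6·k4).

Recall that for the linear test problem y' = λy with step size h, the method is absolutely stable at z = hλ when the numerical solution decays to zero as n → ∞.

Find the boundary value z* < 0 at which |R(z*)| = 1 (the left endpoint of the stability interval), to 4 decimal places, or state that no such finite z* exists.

left endpoint -2.7853.

Test eqn y'=λy, z=hλ:
  order 4, 4-stage ⇒ R(z)=1+z+z^2/2+z^3/6+z^4/24
  (e.g. R(-0.96)=0.38873, |R|=0.38873)

Find x<0 with |R(x)|<1.
x=-0.96: |R|=0.3887
|R(-2.12)|=0.3808 |R(-1.47)|=0.2756 |R(-1.2)|=0.3184
Bisect:
  x_lo=-3.1280 |R|=1.6522  x_hi=-0.2939 |R|=0.7453
  mid=-1.71098 |R|=0.27503 →hi
  mid=-2.41950 |R|=0.57475 →hi
  mid=-2.77376 |R|=0.98275 →hi
  mid=-2.95089 |R|=1.27976 →lo
  mid=-2.86233 |R|=1.12249 →lo
  mid=-2.81804 |R|=1.05051 →lo
  mid=-2.79590 |R|=1.01611 →lo
  mid=-2.78483 |R|=0.99930 →hi
  mid=-2.79037 |R|=1.00768 →lo
  mid=-2.78760 |R|=1.00348 →lo
  ...
  [-2.78535,-2.78518] ⇒ x*=-2.7853
So |R|<1 on (-2.7853, 0).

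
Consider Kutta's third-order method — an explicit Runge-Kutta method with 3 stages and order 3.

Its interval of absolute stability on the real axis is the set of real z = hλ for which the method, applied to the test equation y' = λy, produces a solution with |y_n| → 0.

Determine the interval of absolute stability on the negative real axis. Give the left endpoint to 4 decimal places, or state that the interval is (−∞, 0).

On y'=λy, z=hλ:
  order 3, 3-stage ⇒ R(z)=1+z+z^2/2+z^3/6
  (e.g. R(-0.76)=0.45564, |R|=0.45564)

Find x<0 with |R(x)|<1.
x=-0.76: |R|=0.4556
|R(-2.65)|=1.2404 |R(-1.92)|=0.2564 |R(-0.87)|=0.3987
Bisect:
  x_lo=-3.1270 |R|=2.3338  x_hi=-0.3692 |R|=0.6906
  mid=-1.74808 |R|=0.11048 →hi
  mid=-2.43752 |R|=0.88052 →hi
  mid=-2.78223 |R|=1.50129 →lo
  mid=-2.60987 |R|=1.16699 →lo
  mid=-2.52369 |R|=1.01809 →lo
  mid=-2.48060 |R|=0.94793 →hi
  mid=-2.50215 |R|=0.98266 →hi
  mid=-2.51292 |R|=1.00029 →lo
  mid=-2.50754 |R|=0.99146 →hi
  mid=-2.51023 |R|=0.99587 →hi
  ...
  [-2.51275,-2.51259] ⇒ x*=-2.5127
Interval (-2.5127, 0).

z∈(-2.5127,0).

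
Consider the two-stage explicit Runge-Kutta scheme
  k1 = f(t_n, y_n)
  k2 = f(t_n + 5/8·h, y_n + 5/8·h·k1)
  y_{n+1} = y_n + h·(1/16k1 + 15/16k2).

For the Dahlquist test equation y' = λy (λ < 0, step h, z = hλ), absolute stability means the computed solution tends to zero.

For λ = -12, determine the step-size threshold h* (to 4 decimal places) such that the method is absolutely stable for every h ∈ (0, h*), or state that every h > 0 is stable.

Test eqn y'=λy, z=hλ:
  k1=λy_n ⇒ h·k1=z·y_n;  k2=λ(1+5/8z)y_n ⇒ h·k2=z(1+5/8z)y_n
  y_{n+1}/y_n = 1 + 1/16z + 15/16z(1+5/8z) = 1 + z + 75/128z²
  R(z) = 1 + z + 75/128z².

Solve |R(x)|<1 on ℝ⁻.
x=-0.74: |R|=0.5809
R=1: x+75/128x²=0 ⇒ x=−128/75=-1.7067; min R=1−1/(4·75/128)=0.5733>−1
Confirm numerically:
  x=-1.636: |R|=0.93226 <1
  x=-1.444: |R|=0.77776 <1
  x=-1.287: |R|=0.68353 <1
  x=-1.250: |R|=0.66553 <1
  x=-2.111: |R|=1.50013 >1
  x=-2.034: |R|=1.39011 >1
  x=-1.739: |R|=1.03295 >1
So |R|<1 on (-1.7067, 0).

(-1.7067,0); λ=-12 ⇒ h* = (128/75)/12 = 0.1422.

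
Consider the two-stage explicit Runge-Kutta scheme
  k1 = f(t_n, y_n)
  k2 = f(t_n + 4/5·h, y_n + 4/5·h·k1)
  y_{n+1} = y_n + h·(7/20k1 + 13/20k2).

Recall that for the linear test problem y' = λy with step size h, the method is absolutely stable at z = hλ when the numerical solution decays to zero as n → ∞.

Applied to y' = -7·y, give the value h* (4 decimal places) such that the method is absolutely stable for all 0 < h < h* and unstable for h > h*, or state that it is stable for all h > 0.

On y'=λy, z=hλ:
  k1=λy_n ⇒ h·k1=z·y_n;  k2=λ(1+4/5z)y_n ⇒ h·k2=z(1+4/5z)y_n
  y_{n+1}/y_n = 1 + 7/20z + 13/20z(1+4/5z) = 1 + z + 13/25z²
  so R(z) = 1 + z + 13/25z².

Solve |R(x)|<1 on ℝ⁻.
x=-0.69: |R|=0.5576
R=1: x+13/25x²=0 ⇒ x=−25/13=-1.9231; min R=1−1/(4·13/25)=0.5192>−1
Confirm numerically:
  x=-1.699: |R|=0.80203 <1
  x=-1.638: |R|=0.75718 <1
  x=-1.553: |R|=0.70114 <1
  x=-1.531: |R|=0.68786 <1
  x=-2.481: |R|=1.71979 >1
  x=-2.220: |R|=1.34277 >1
Interval (-1.9231, 0).

(-1.9231,0); λ=-7 ⇒ h* = (25/13)/7 = 0.2747.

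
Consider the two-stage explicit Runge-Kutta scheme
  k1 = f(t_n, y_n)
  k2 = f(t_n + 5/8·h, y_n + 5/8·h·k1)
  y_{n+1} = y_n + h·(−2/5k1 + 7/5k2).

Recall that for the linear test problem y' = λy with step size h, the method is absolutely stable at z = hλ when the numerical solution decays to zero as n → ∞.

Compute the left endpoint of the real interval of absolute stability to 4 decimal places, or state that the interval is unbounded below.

z* = -1.1429.

Test eqn y'=λy, z=hλ:
  k1=λy_n ⇒ h·k1=z·y_n;  k2=λ(1+5/8z)y_n ⇒ h·k2=z(1+5/8z)y_n
  y_{n+1}/y_n = 1 − 2/5z + 7/5z(1+5/8z) = 1 + z + 7/8z²
  ⇒ R(z) = 1 + z + 7/8z².

Solve |R(x)|<1 on ℝ⁻.
x=-0.88: |R|=0.7976
R=1: x+7/8x²=0 ⇒ x=−8/7=-1.1429; min R=1−1/(4·7/8)=0.7143>−1
Confirm numerically:
  x=-1.015: |R|=0.88645 <1
  x=-0.658: |R|=0.72084 <1
  x=-0.581: |R|=0.71437 <1
  x=-1.427: |R|=1.35479 >1
  x=-1.343: |R|=1.23519 >1
So |R|<1 on (-1.1429, 0).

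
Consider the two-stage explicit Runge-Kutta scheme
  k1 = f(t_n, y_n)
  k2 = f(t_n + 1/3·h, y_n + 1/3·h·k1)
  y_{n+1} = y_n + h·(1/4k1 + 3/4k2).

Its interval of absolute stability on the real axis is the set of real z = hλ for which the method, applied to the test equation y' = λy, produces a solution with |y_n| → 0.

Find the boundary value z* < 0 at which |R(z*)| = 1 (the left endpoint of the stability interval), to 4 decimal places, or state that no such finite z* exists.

left endpoint -4.0000.

On y'=λy, z=hλ:
  k1=λy_n ⇒ h·k1=z·y_n;  k2=λ(1+1/3z)y_n ⇒ h·k2=z(1+1/3z)y_n
  y_{n+1}/y_n = 1 + 1/4z + 3/4z(1+1/3z) = 1 + z + 1/4z²
  R(z) = 1 + z + 1/4z².

Solve |R(x)|<1 on ℝ⁻.
x=-1.09: |R|=0.2070
R=1: x+1/4x²=0 ⇒ x=−4=-4.0000; min R=1−1/(4·1/4)=0.0000>−1
Confirm numerically:
  x=-3.385: |R|=0.47956 <1
  x=-2.642: |R|=0.10304 <1
  x=-2.157: |R|=0.00616 <1
  x=-4.594: |R|=1.68221 >1
  x=-4.423: |R|=1.46773 >1
  x=-4.208: |R|=1.21882 >1
So |R|<1 on (-4.0000, 0).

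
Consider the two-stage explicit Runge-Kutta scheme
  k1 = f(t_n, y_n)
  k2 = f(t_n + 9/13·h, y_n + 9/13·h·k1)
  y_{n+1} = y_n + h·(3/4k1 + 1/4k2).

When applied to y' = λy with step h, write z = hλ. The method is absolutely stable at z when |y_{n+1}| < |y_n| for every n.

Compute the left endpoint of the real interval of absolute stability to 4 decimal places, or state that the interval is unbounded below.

Set f=λy, z=hλ:
  k1=λy_n ⇒ h·k1=z·y_n;  k2=λ(1+9/13z)y_n ⇒ h·k2=z(1+9/13z)y_n
  y_{n+1}/y_n = 1 + 3/4z + 1/4z(1+9/13z) = 1 + z + 9/52z²
  ⇒ R(z) = 1 + z + 9/52z².

Need |R(x)|<1, x<0.
x=-0.31: |R|=0.7066
R=1: x+9/52x²=0 ⇒ x=−52/9=-5.7778; min R=1−1/(4·9/52)=-0.4444>−1
Confirm numerically:
  x=-5.122: |R|=0.41865 <1
  x=-4.753: |R|=0.15698 <1
  x=-4.282: |R|=0.10854 <1
  x=-3.631: |R|=0.34913 <1
  x=-6.370: |R|=1.65293 >1
  x=-6.244: |R|=1.50384 >1
Stable set (-5.7778, 0).

z* = -5.7778.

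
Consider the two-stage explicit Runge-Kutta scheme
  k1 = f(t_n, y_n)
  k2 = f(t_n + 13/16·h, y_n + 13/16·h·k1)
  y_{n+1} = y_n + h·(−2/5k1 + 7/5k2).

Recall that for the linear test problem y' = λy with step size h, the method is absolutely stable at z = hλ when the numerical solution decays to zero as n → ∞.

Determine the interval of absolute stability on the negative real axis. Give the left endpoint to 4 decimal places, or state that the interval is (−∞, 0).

On y'=λy, z=hλ:
  k1=λy_n ⇒ h·k1=z·y_n;  k2=λ(1+13/16z)y_n ⇒ h·k2=z(1+13/16z)y_n
  y_{n+1}/y_n = 1 − 2/5z + 7/5z(1+13/16z) = 1 + z + 91/80z²
  R(z) = 1 + z + 91/80z².

Need |R(x)|<1, x<0.
x=-0.4: |R|=0.7820
R=1: x+91/80x²=0 ⇒ x=−80/91=-0.8791; min R=1−1/(4·91/80)=0.7802>−1
Confirm numerically:
  x=-0.722: |R|=0.87096 <1
  x=-0.503: |R|=0.78480 <1
  x=-0.481: |R|=0.78217 <1
  x=-0.450: |R|=0.78034 <1
  x=-1.337: |R|=1.69636 >1
  x=-1.228: |R|=1.48733 >1
Stable set (-0.8791, 0).

z∈(-0.8791,0).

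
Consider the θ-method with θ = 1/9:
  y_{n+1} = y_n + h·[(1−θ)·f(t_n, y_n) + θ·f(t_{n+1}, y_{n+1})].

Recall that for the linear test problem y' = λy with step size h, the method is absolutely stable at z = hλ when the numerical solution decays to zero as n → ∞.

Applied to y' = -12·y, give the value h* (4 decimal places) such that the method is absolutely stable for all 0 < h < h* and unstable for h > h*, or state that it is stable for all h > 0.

(-2.5714,0); λ=-12 ⇒ h* = (18/7)/12 = 0.2143.

On y'=λy, z=hλ:
  y_{n+1} = y_n + z·[8/9·y_n + 1/9·y_{n+1}] ⇒ (1 − 1/9z)y_{n+1} = (1 + 8/9z)y_n
  R(z) = (1 + 8/9z)/(1 − 1/9z).

Need |R(x)|<1, x<0.
x=-0.62: |R|=0.4200
R=−1: 1+8/9x = −1+1/9x ⇒ -7/9x=2 ⇒ x=2/(-7/9)=-2.5714
Confirm numerically:
  x=-2.438: |R|=0.91834 <1
  x=-2.207: |R|=0.77237 <1
  x=-1.188: |R|=0.04947 <1
  x=-2.870: |R|=1.17607 >1
  x=-2.805: |R|=1.13850 >1
  x=-2.705: |R|=1.07988 >1
Stable set (-2.5714, 0).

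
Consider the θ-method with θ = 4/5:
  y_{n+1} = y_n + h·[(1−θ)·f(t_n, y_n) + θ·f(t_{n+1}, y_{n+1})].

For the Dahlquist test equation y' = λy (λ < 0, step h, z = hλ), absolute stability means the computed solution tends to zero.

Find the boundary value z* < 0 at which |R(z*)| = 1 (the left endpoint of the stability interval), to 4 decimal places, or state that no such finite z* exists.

unbounded; (−∞, 0).

Set f=λy, z=hλ:
  y_{n+1} = y_n + z·[1/5·y_n + 4/5·y_{n+1}] ⇒ (1 − 4/5z)y_{n+1} = (1 + 1/5z)y_n
  R(z) = (1 + 1/5z)/(1 − 4/5z).

Need |R(x)|<1, x<0.
x=-1.27: |R|=0.3700
x=-2: |R|=0.2308
x=-10: |R|=0.1111
x=-100: |R|=0.2346
θ=4/5≥1/2 ⇒ |1+1/5x|<|1−4/5x| ∀x<0 ⇒ unbounded interval.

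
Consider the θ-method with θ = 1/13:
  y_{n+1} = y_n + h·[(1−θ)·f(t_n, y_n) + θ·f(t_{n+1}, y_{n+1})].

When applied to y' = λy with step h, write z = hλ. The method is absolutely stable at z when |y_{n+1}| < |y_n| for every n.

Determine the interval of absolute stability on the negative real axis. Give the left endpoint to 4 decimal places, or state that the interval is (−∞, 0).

Test eqn y'=λy, z=hλ:
  y_{n+1} = y_n + z·[12/13·y_n + 1/13·y_{n+1}] ⇒ (1 − 1/13z)y_{n+1} = (1 + 12/13z)y_n
  so R(z) = (1 + 12/13z)/(1 − 1/13z).

Need |R(x)|<1, x<0.
x=-1.47: |R|=0.3207
R=−1: 1+12/13x = −1+1/13x ⇒ -11/13x=2 ⇒ x=2/(-11/13)=-2.3636
Confirm numerically:
  x=-2.193: |R|=0.87646 <1
  x=-1.651: |R|=0.46495 <1
  x=-1.601: |R|=0.42545 <1
  x=-1.490: |R|=0.33678 <1
  x=-2.587: |R|=1.15763 >1
  x=-2.410: |R|=1.03310 >1
Stable set (-2.3636, 0).

(-2.3636, 0).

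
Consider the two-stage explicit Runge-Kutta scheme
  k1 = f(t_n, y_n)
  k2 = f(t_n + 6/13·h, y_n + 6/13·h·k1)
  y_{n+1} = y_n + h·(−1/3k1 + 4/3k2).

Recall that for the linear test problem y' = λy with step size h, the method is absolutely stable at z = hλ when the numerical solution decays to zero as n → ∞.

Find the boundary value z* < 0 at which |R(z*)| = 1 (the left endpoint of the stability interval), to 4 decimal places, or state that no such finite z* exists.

z* = -1.6250.

With y'=λy (z=hλ):
  k1=λy_n ⇒ h·k1=z·y_n;  k2=λ(1+6/13z)y_n ⇒ h·k2=z(1+6/13z)y_n
  y_{n+1}/y_n = 1 − 1/3z + 4/3z(1+6/13z) = 1 + z + 8/13z²
  R(z) = 1 + z + 8/13z².

Boundary: |R(x)|=1, x<0.
x=-1.11: |R|=0.6482
R=1: x+8/13x²=0 ⇒ x=−13/8=-1.6250; min R=1−1/(4·8/13)=0.5938>−1
Confirm numerically:
  x=-0.965: |R|=0.60806 <1
  x=-0.748: |R|=0.59631 <1
  x=-0.677: |R|=0.60505 <1
  x=-2.131: |R|=1.66356 >1
  x=-1.869: |R|=1.28064 >1
  x=-1.771: |R|=1.15912 >1
Stable set (-1.6250, 0).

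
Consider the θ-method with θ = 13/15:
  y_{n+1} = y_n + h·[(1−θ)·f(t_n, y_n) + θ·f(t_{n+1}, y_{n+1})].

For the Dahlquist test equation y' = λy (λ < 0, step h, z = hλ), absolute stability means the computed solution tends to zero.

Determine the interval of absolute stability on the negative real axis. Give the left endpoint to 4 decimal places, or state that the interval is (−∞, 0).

unbounded; (−∞, 0).

On y'=λy, z=hλ:
  y_{n+1} = y_n + z·[2/15·y_n + 13/15·y_{n+1}] ⇒ (1 − 13/15z)y_{n+1} = (1 + 2/15z)y_n
  Hence R(z) = (1 + 2/15z)/(1 − 13/15z).

Boundary: |R(x)|=1, x<0.
x=-0.89: |R|=0.4976
x=-2: |R|=0.2683
x=-10: |R|=0.0345
x=-100: |R|=0.1407
θ=13/15≥1/2 ⇒ |1+2/15x|<|1−13/15x| ∀x<0 ⇒ unbounded interval.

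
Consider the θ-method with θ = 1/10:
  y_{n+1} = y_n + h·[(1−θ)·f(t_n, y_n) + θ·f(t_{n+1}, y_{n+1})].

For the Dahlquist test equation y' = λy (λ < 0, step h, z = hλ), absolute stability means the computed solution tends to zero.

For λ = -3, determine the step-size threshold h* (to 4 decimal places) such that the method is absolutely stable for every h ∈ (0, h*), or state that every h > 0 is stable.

With y'=λy (z=hλ):
  y_{n+1} = y_n + z·[9/10·y_n + 1/10·y_{n+1}] ⇒ (1 − 1/10z)y_{n+1} = (1 + 9/10z)y_n
  R(z) = (1 + 9/10z)/(1 − 1/10z).

Need |R(x)|<1, x<0.
x=-1.4: |R|=0.2281
R=−1: 1+9/10x = −1+1/10x ⇒ -4/5x=2 ⇒ x=2/(-4/5)=-2.5000
Confirm numerically:
  x=-2.250: |R|=0.83673 <1
  x=-2.053: |R|=0.70331 <1
  x=-1.261: |R|=0.11979 <1
  x=-3.084: |R|=1.35708 >1
  x=-2.549: |R|=1.03124 >1
Interval (-2.5000, 0).

(-2.5000,0); λ=-3 ⇒ h* = (5/2)/3 = 0.8333.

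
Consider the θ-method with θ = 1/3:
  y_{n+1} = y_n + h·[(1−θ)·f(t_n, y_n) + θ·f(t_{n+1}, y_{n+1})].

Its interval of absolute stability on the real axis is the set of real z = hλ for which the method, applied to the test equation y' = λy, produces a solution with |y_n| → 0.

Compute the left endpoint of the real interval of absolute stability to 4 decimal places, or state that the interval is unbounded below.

Test eqn y'=λy, z=hλ:
  y_{n+1} = y_n + z·[2/3·y_n + 1/3·y_{n+1}] ⇒ (1 − 1/3z)y_{n+1} = (1 + 2/3z)y_n
  so R(z) = (1 + 2/3z)/(1 − 1/3z).

Need |R(x)|<1, x<0.
x=-1.29: |R|=0.0979
R=−1: 1+2/3x = −1+1/3x ⇒ -1/3x=2 ⇒ x=2/(-1/3)=-6.0000
Confirm numerically:
  x=-5.026: |R|=0.87864 <1
  x=-4.660: |R|=0.82507 <1
  x=-4.293: |R|=0.76594 <1
  x=-2.537: |R|=0.37457 <1
  x=-6.468: |R|=1.04943 >1
  x=-6.196: |R|=1.02131 >1
Interval (-6.0000, 0).

left endpoint -6.0000.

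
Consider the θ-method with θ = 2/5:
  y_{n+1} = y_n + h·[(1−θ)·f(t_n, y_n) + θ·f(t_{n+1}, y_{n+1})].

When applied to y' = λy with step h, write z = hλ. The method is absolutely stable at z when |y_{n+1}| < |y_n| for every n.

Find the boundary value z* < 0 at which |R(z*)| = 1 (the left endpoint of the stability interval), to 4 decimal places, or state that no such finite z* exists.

left endpoint -10.0000.

On y'=λy, z=hλ:
  y_{n+1} = y_n + z·[3/5·y_n + 2/5·y_{n+1}] ⇒ (1 − 2/5z)y_{n+1} = (1 + 3/5z)y_n
  R(z) = (1 + 3/5z)/(1 − 2/5z).

Boundary: |R(x)|=1, x<0.
x=-1.3: |R|=0.1447
R=−1: 1+3/5x = −1+2/5x ⇒ -1/5x=2 ⇒ x=2/(-1/5)=-10.0000
Confirm numerically:
  x=-8.835: |R|=0.94861 <1
  x=-7.979: |R|=0.90357 <1
  x=-6.005: |R|=0.76514 <1
  x=-4.256: |R|=0.57490 <1
  x=-10.424: |R|=1.01640 >1
  x=-10.255: |R|=1.01000 >1
  x=-10.077: |R|=1.00306 >1
Interval (-10.0000, 0).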